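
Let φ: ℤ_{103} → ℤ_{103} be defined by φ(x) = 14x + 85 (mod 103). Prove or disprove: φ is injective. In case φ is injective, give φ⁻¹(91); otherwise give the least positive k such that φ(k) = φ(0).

74

If φ(u) = φ(v), then 14u ≡ 14v (mod 103). Because gcd(14, 103) = 1, we may cancel 14 to get u ≡ v (mod 103).
Therefore φ is injective.
We now compute 14⁻¹ mod 103 explicitly. Euclid's algorithm: 103 = 7·14 + 5, 14 = 2·5 + 4, 5 = 1·4 + 1; back-substituting gives 1 = 81·14 − 11·103, so 14⁻¹ ≡ 81 (mod 103).
Since φ is injective, we find φ⁻¹(91): we need 14x ≡ 91 − 85 ≡ 6 (mod 103). Using 14⁻¹ = 81: x ≡ 81·6 = 486 = 4·103 + 74, so x = 74.
Check: φ(74) = 14·74 + 85 = 1121 = 10·103 + 91 ≡ 91 (mod 103).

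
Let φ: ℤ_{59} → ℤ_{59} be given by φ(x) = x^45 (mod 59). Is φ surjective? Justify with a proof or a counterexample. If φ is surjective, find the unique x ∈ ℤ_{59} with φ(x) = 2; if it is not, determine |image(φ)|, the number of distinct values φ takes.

Since 59 is prime, the nonzero elements of ℤ_{59} form a cyclic group of order 58.
As gcd(45, 58) = 1, raising to the 45th power is a bijection on this group: if a^45 ≡ b^45 then (ab^{−1})^45 = 1, and the only element of order dividing gcd(45, 58) = 1 is 1, so a = b.
With φ(0) = 0 this makes φ injective on all of ℤ_{59}, hence bijective (finite equal-size domain and codomain). In particular φ is surjective.
Since φ is surjective, we find the preimage of 2. The inverse of x ↦ x^45 on (ℤ_{59})^× is x ↦ x^49, because 45·49 = 2205 = 38·58 + 1 ≡ 1 (mod 58) and x^{58} = 1 for x ≠ 0 (Fermat). So φ⁻¹(2) = 2^49 mod 59.
Repeated squaring mod 59: 2^1 ≡ 2, 2^2 ≡ 2² = 4, 2^4 ≡ 4² = 16, 2^8 ≡ 16² = 256 ≡ 20, 2^16 ≡ 20² = 400 ≡ 46, 2^32 ≡ 46² = 2116 ≡ 51. Since 49 = 32 + 16 + 1, 2^49 ≡ 51·46·2: 51·46 = 2346 ≡ 45, then 45·2 = 90 ≡ 31. So 2^49 ≡ 31 (mod 59).
Hence φ⁻¹(2) = 31.

31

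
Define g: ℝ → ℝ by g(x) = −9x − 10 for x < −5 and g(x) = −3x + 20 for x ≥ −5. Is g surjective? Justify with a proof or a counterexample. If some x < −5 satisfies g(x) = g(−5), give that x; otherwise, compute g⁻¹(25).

Both pieces are strictly decreasing (slopes −9 and −3), so each is injective on its own interval.
The left piece maps (−∞, −5) onto (35, ∞); the right piece maps [−5, ∞) onto (−∞, 35].
These images together cover ℝ, so g is surjective.
Because the two images are disjoint, no x < −5 has g(x) = g(−5), so we compute g⁻¹(25): 25 lies in (−∞, 35], so solve −3x + 20 = 25: x = (25 − 20)/(−3) = −5/3.

-5/3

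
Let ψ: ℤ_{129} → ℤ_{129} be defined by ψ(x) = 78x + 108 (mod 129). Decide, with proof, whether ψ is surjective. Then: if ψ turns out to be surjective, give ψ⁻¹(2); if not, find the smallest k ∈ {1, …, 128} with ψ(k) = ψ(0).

43

Recall that ψ is surjective if every y in the codomain equals ψ(x) for some x in the domain.
Since gcd(78, 129) = 3, we have 78x ≡ 0 (mod 3) for all x, so ψ(x) ≡ 0 (mod 3).
But 1 ≢ 0 (mod 3), so 1 ∈ ℤ_{129} has no preimage. Therefore ψ is not surjective.
Since ψ is not surjective, we find the least positive k with ψ(k) = ψ(0): this means 78k ≡ 0 (mod 129), i.e. 129 ∣ 78k. Since gcd(78, 129) = 3, dividing through by 3 this holds exactly when 43 ∣ 26k, and as gcd(26, 43) = 1, exactly when 43 ∣ k.
The smallest positive such k is 43.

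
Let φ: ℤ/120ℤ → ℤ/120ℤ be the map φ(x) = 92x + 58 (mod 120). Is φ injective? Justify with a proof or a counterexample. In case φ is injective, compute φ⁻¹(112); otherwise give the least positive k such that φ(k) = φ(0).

30

We have gcd(92, 120) = 4 > 1. Taking a = 0 and b = 30: φ(0) = 58 and φ(30) = 92·30 + 58 = 2818 ≡ 58 (mod 120).
So φ(0) = φ(30) while 0 ≠ 30, hence φ is not injective.
Since φ is not injective, we find the least positive k with φ(k) = φ(0): this means 92k ≡ 0 (mod 120), i.e. 120 ∣ 92k. Since gcd(92, 120) = 4, dividing through by 4 this holds exactly when 30 ∣ 23k, and as gcd(23, 30) = 1, exactly when 30 ∣ k.
The smallest positive such k is 30.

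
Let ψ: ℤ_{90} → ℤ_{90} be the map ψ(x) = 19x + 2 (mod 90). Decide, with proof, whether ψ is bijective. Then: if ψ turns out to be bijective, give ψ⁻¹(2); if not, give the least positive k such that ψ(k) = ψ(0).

0

Recall: injectivity means: for all s, t in the domain, ψ(s) = ψ(t) implies s = t.
If ψ(s) = ψ(t), then 19s ≡ 19t (mod 90). Because gcd(19, 90) = 1, we may cancel 19 to get s ≡ t (mod 90).
We now compute 19⁻¹ mod 90 explicitly. Euclid's algorithm: 90 = 4·19 + 14, 19 = 1·14 + 5, 14 = 2·5 + 4, 5 = 1·4 + 1; back-substituting gives 1 = 19·19 − 4·90, so 19⁻¹ ≡ 19 (mod 90).
For any y ∈ ℤ_{90}, x = 19(y − 2) mod 90 satisfies ψ(x) = 19·19(y − 2) + 2 ≡ y (since 19·19 ≡ 1 mod 90). So every y has a preimage.
So ψ is bijective.
Since ψ is bijective, we compute ψ⁻¹(2): solve 19x + 2 ≡ 2 (mod 90), i.e. 19x ≡ 0 (mod 90).
Multiplying by 19⁻¹ = 19 gives x ≡ 19·0 = 0 ≡ 0 (mod 90).
Check: ψ(0) = 19·0 + 2 = 2 ≡ 2 (mod 90).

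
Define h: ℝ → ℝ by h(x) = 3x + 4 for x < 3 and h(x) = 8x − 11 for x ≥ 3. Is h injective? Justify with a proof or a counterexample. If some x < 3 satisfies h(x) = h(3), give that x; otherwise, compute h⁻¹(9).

5/3

Both pieces are strictly increasing (slopes 3 and 8), so each is injective on its own interval.
The left piece maps (−∞, 3) onto (−∞, 13); the right piece maps [3, ∞) onto [13, ∞).
These images are disjoint, so no value is attained by both pieces. Thus h is injective.
Because the two images are disjoint, no x < 3 has h(x) = h(3), so we compute h⁻¹(9): 9 lies in (−∞, 13), so solve 3x + 4 = 9: x = (9 − 4)/3 = 5/3.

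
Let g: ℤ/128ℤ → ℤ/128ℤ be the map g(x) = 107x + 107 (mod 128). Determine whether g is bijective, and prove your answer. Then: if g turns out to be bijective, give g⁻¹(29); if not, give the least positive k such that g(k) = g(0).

22

If g(s) = g(t), then 107s ≡ 107t (mod 128). Because gcd(107, 128) = 1, we may cancel 107 to get s ≡ t (mod 128).
We now compute 107⁻¹ mod 128 explicitly. Euclid's algorithm: 128 = 1·107 + 21, 107 = 5·21 + 2, 21 = 10·2 + 1; back-substituting gives 1 = 67·107 − 56·128, so 107⁻¹ ≡ 67 (mod 128).
Then y ↦ 67(y − 107) is a two-sided inverse to g, so every y ∈ ℤ/128ℤ has a preimage.
So g is bijective.
Since g is bijective, we find g⁻¹(29): we need 107x ≡ 29 − 107 ≡ 50 (mod 128). Using 107⁻¹ = 67: x ≡ 67·50 = 3350 = 26·128 + 22, so x = 22.
Check: g(22) = 107·22 + 107 = 2461 = 19·128 + 29 ≡ 29 (mod 128).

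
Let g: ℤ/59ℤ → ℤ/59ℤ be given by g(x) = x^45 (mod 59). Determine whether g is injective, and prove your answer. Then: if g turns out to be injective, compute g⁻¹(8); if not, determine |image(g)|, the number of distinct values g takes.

55

Since 59 is prime, the nonzero elements of ℤ/59ℤ form a cyclic group of order 58.
As gcd(45, 58) = 1, raising to the 45th power is a bijection on this group: if s^45 ≡ t^45 then (st^{−1})^45 = 1, and the only element of order dividing gcd(45, 58) = 1 is 1, so s = t.
With g(0) = 0 this makes g injective on all of ℤ/59ℤ, hence bijective (finite equal-size domain and codomain). In particular g is injective.
Since g is injective, we find the preimage of 8. The inverse of x ↦ x^45 on (ℤ/59ℤ)^× is x ↦ x^49, because 45·49 = 2205 = 38·58 + 1 ≡ 1 (mod 58) and x^{58} = 1 for x ≠ 0 (Fermat). So g⁻¹(8) = 8^49 mod 59.
Repeated squaring mod 59: 8^1 ≡ 8, 8^2 ≡ 8² = 64 ≡ 5, 8^4 ≡ 5² = 25, 8^8 ≡ 25² = 625 ≡ 35, 8^16 ≡ 35² = 1225 ≡ 45, 8^32 ≡ 45² = 2025 ≡ 19. Since 49 = 32 + 16 + 1, 8^49 ≡ 19·45·8: 19·45 = 855 ≡ 29, then 29·8 = 232 ≡ 55. So 8^49 ≡ 55 (mod 59).
Hence g⁻¹(8) = 55.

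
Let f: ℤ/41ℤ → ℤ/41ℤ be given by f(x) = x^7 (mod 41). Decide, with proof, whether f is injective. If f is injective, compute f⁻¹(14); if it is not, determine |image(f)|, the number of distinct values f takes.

3

Since 41 is prime, the nonzero elements of ℤ/41ℤ form a cyclic group of order 40.
As gcd(7, 40) = 1, raising to the 7th power is a bijection on this group: if a^7 ≡ b^7 then (ab^{−1})^7 = 1, and the only element of order dividing gcd(7, 40) = 1 is 1, so a = b.
With f(0) = 0 this makes f injective on all of ℤ/41ℤ, hence bijective (finite equal-size domain and codomain). In particular f is injective.
Since f is injective, we find the preimage of 14. The inverse of x ↦ x^7 on (ℤ/41ℤ)^× is x ↦ x^23, because 7·23 = 161 = 4·40 + 1 ≡ 1 (mod 40) and x^{40} = 1 for x ≠ 0 (Fermat). So f⁻¹(14) = 14^23 mod 41.
Repeated squaring mod 41: 14^1 ≡ 14, 14^2 ≡ 14² = 196 ≡ 32, 14^4 ≡ 32² = 1024 ≡ 40, 14^8 ≡ 40² = 1600 ≡ 1, 14^16 ≡ 1² = 1. Since 23 = 16 + 4 + 2 + 1, 14^23 ≡ 1·40·32·14: 1·40 = 40, then 40·32 = 1280 ≡ 9, then 9·14 = 126 ≡ 3. So 14^23 ≡ 3 (mod 41).
Hence f⁻¹(14) = 3.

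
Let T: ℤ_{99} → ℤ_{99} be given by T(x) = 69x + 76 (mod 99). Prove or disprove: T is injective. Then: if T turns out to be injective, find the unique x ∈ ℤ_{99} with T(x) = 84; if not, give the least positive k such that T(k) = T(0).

33

We have gcd(69, 99) = 3 > 1. Taking s = 0 and t = 33: T(0) = 76 and T(33) = 69·33 + 76 = 2353 ≡ 76 (mod 99).
So T(0) = T(33) while 0 ≠ 33, therefore T is not injective.
Since T is not injective, we find the least positive k with T(k) = T(0): this means 69k ≡ 0 (mod 99), i.e. 99 ∣ 69k. Since gcd(69, 99) = 3, dividing through by 3 this holds exactly when 33 ∣ 23k, and as gcd(23, 33) = 1, exactly when 33 ∣ k.
The smallest positive such k is 33.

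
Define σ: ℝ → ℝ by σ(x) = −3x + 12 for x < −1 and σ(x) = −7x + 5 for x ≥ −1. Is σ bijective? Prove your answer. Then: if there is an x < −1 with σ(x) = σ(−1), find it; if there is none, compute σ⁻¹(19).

-7/3

Both pieces are strictly decreasing (slopes −3 and −7), so each is injective on its own interval.
The left piece maps (−∞, −1) onto (15, ∞); the right piece maps [−1, ∞) onto (−∞, 12].
The images leave a gap (15 has no preimage), so σ is not surjective, hence not bijective.
Because the two images are disjoint, no x < −1 has σ(x) = σ(−1), so we compute σ⁻¹(19): 19 lies in (15, ∞), so solve −3x + 12 = 19: x = (19 − 12)/(−3) = −7/3.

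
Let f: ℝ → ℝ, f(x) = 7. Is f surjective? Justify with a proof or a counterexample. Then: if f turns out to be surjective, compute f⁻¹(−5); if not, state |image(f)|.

f(x) = 7 for all x, so 8 has no preimage and f is not surjective.
Since f is not surjective, we state |image(f)|: the image of f is {7}, which has 1 element.

1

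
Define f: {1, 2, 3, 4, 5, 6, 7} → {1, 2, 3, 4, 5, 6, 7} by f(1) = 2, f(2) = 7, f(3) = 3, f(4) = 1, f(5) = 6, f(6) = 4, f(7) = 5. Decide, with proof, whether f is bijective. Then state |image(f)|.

The values 2, 7, 3, 1, 6, 4, 5 are a permutation of {1, 2, 3, 4, 5, 6, 7}: each element appears exactly once.
So f is injective and surjective, hence bijective.
The image of f is {1, 2, 3, 4, 5, 6, 7}, which has 7 elements.

7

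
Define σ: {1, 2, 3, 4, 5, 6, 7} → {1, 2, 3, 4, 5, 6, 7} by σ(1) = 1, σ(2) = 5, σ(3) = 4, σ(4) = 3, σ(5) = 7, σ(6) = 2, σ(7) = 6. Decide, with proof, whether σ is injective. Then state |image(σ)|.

The values σ(1), …, σ(7) are 1, 5, 4, 3, 7, 2, 6 — all distinct.
So σ(u) = σ(v) only when u = v, and σ is injective.
The image of σ is {1, 2, 3, 4, 5, 6, 7}, which has 7 elements.

7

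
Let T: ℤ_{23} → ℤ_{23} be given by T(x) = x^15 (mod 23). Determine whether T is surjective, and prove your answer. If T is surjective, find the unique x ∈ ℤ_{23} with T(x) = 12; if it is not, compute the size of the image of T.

3

Since 23 is prime, the nonzero elements of ℤ_{23} form a cyclic group of order 22.
As gcd(15, 22) = 1, raising to the 15th power is a bijection on this group: if x_1^15 ≡ x_2^15 then (x_1x_2^{−1})^15 = 1, and the only element of order dividing gcd(15, 22) = 1 is 1, so x_1 = x_2.
With T(0) = 0 this makes T injective on all of ℤ_{23}, hence bijective (finite equal-size domain and codomain). In particular T is surjective.
Since T is surjective, we find the preimage of 12. The inverse of x ↦ x^15 on (ℤ_{23})^× is x ↦ x^3, because 15·3 = 45 = 2·22 + 1 ≡ 1 (mod 22) and x^{22} = 1 for x ≠ 0 (Fermat). So T⁻¹(12) = 12^3 mod 23.
Repeated squaring mod 23: 12^1 ≡ 12, 12^2 ≡ 12² = 144 ≡ 6. Since 3 = 2 + 1, 12^3 ≡ 6·12: 6·12 = 72 ≡ 3. So 12^3 ≡ 3 (mod 23).
Hence T⁻¹(12) = 3.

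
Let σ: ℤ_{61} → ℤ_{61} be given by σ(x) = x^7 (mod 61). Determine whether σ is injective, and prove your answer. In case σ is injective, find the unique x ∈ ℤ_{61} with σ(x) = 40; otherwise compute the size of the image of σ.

Since 61 is prime, the nonzero elements of ℤ_{61} form a cyclic group of order 60.
As gcd(7, 60) = 1, raising to the 7th power is a bijection on this group: if u^7 ≡ v^7 then (uv^{−1})^7 = 1, and the only element of order dividing gcd(7, 60) = 1 is 1, so u = v.
With σ(0) = 0 this makes σ injective on all of ℤ_{61}, hence bijective (finite equal-size domain and codomain). In particular σ is injective.
Since σ is injective, we find the preimage of 40. The inverse of x ↦ x^7 on (ℤ_{61})^× is x ↦ x^43, because 7·43 = 301 = 5·60 + 1 ≡ 1 (mod 60) and x^{60} = 1 for x ≠ 0 (Fermat). So σ⁻¹(40) = 40^43 mod 61.
Repeated squaring mod 61: 40^1 ≡ 40, 40^2 ≡ 40² = 1600 ≡ 14, 40^4 ≡ 14² = 196 ≡ 13, 40^8 ≡ 13² = 169 ≡ 47, 40^16 ≡ 47² = 2209 ≡ 13, 40^32 ≡ 13² = 169 ≡ 47. Since 43 = 32 + 8 + 2 + 1, 40^43 ≡ 47·47·14·40: 47·47 = 2209 ≡ 13, then 13·14 = 182 ≡ 60, then 60·40 = 2400 ≡ 21. So 40^43 ≡ 21 (mod 61).
Hence σ⁻¹(40) = 21.

21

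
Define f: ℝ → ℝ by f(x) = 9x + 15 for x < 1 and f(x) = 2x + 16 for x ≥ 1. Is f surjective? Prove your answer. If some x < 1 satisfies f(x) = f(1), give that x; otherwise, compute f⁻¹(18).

1/3

Both pieces are strictly increasing (slopes 9 and 2), so each is injective on its own interval.
The left piece maps (−∞, 1) onto (−∞, 24); the right piece maps [1, ∞) onto [18, ∞).
The union (−∞, 24) ∪ [18, ∞) covers ℝ, so f is surjective.
For the follow-up: the images overlap, so an x < 1 with f(x) = f(1) exists. f(1) = 18; solving 9x + 15 = 18 for x < 1 gives x = (18 − 15)/9 = 1/3.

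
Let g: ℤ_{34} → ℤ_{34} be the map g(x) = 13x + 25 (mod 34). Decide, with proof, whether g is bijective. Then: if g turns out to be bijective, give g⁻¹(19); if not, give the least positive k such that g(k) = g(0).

10

By definition, injectivity means: for all s, t in the domain, g(s) = g(t) implies s = t.
Suppose g(s) = g(t) in ℤ_{34}. Then 13s + 25 ≡ 13t + 25 (mod 34), hence 13(s − t) ≡ 0 (mod 34).
Since gcd(13, 34) = 1, 13 is invertible modulo 34, hence s − t ≡ 0 (mod 34), i.e. s = t.
We now compute 13⁻¹ mod 34 explicitly. Euclid's algorithm: 34 = 2·13 + 8, 13 = 1·8 + 5, 8 = 1·5 + 3, 5 = 1·3 + 2, 3 = 1·2 + 1; back-substituting gives 1 = 21·13 − 8·34, so 13⁻¹ ≡ 21 (mod 34).
For any y ∈ ℤ_{34}, x = 21(y − 25) mod 34 satisfies g(x) = 13·21(y − 25) + 25 ≡ y (since 13·21 ≡ 1 mod 34). So every y has a preimage.
Thus g is bijective.
Since g is bijective, we compute g⁻¹(19): solve 13x + 25 ≡ 19 (mod 34), i.e. 13x ≡ 28 (mod 34).
Multiplying by 13⁻¹ = 21 gives x ≡ 21·28 = 588 = 17·34 + 10 ≡ 10 (mod 34).
Check: g(10) = 13·10 + 25 = 155 = 4·34 + 19 ≡ 19 (mod 34).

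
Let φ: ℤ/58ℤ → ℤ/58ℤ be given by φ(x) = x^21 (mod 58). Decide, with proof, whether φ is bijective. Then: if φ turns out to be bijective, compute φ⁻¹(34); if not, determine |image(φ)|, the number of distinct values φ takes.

10

φ(4): Repeated squaring mod 58: 4^1 ≡ 4, 4^2 ≡ 4² = 16, 4^4 ≡ 16² = 256 ≡ 24, 4^8 ≡ 24² = 576 ≡ 54, 4^16 ≡ 54² = 2916 ≡ 16. Since 21 = 16 + 4 + 1, 4^21 ≡ 16·24·4: 16·24 = 384 ≡ 36, then 36·4 = 144 ≡ 28. So 4^21 ≡ 28 (mod 58).
φ(6): Repeated squaring mod 58: 6^1 ≡ 6, 6^2 ≡ 6² = 36, 6^4 ≡ 36² = 1296 ≡ 20, 6^8 ≡ 20² = 400 ≡ 52, 6^16 ≡ 52² = 2704 ≡ 36. Since 21 = 16 + 4 + 1, 6^21 ≡ 36·20·6: 36·20 = 720 ≡ 24, then 24·6 = 144 ≡ 28. So 6^21 ≡ 28 (mod 58).
So φ(4) = φ(6) = 28 while 4 ≠ 6, so φ is not injective, hence not bijective.
Since φ is not bijective, we determine |image(φ)|. Computing x^21 mod 58 for each x (by repeated squaring, reducing mod 58 at every step), the values φ(0), φ(1), …, φ(57) are: 0, 1, 46, 17, 28, 57, 28, 1, 12, 57, 12, 17, 12, 57, 46, 41, 30, 17, 12, 17, 30, 17, 28, 1, 30, 1, 12, 41, 28, 29, 30, 17, 46, 57, 28, 57, 30, 41, 28, 41, 46, 41, 28, 17, 12, 1, 46, 41, 46, 1, 46, 57, 30, 1, 30, 41, 12, 57.
The distinct values are {0, 1, 12, 17, 28, 29, 30, 41, 46, 57}; there are 10 of them.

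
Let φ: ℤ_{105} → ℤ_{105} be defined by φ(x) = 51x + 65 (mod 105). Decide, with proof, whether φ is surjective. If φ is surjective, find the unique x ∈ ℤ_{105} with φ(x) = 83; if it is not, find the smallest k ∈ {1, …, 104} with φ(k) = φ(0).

35

Recall that φ is surjective if every y in the codomain equals φ(x) for some x in the domain.
Since gcd(51, 105) = 3, we have 51x ≡ 0 (mod 3) for all x, so φ(x) ≡ 2 (mod 3).
But 0 ≢ 2 (mod 3), so 0 ∈ ℤ_{105} has no preimage. So φ is not surjective.
Since φ is not surjective, we find the least positive k with φ(k) = φ(0): this means 51k ≡ 0 (mod 105), i.e. 105 ∣ 51k. Since gcd(51, 105) = 3, dividing through by 3 this holds exactly when 35 ∣ 17k, and as gcd(17, 35) = 1, exactly when 35 ∣ k.
The smallest positive such k is 35.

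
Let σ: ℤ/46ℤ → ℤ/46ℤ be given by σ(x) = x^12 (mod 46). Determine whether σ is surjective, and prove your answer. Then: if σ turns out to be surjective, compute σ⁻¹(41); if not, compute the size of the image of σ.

σ(22): Repeated squaring mod 46: 22^1 ≡ 22, 22^2 ≡ 22² = 484 ≡ 24, 22^4 ≡ 24² = 576 ≡ 24, 22^8 ≡ 24² = 576 ≡ 24. Since 12 = 8 + 4, 22^12 ≡ 24·24: 24·24 = 576 ≡ 24. So 22^12 ≡ 24 (mod 46).
σ(24): Repeated squaring mod 46: 24^1 ≡ 24, 24^2 ≡ 24² = 576 ≡ 24, 24^4 ≡ 24² = 576 ≡ 24, 24^8 ≡ 24² = 576 ≡ 24. Since 12 = 8 + 4, 24^12 ≡ 24·24: 24·24 = 576 ≡ 24. So 24^12 ≡ 24 (mod 46).
So σ(22) = σ(24) = 24 while 22 ≠ 24, thus σ is not injective.
A non-injective map from the 46-element set ℤ/46ℤ to itself takes at most 45 distinct values, so it cannot be surjective. Thus σ is not surjective.
Since σ is not surjective, we determine |image(σ)|. Computing x^12 mod 46 for each x (by repeated squaring, reducing mod 46 at every step), the values σ(0), σ(1), …, σ(45) are: 0, 1, 2, 3, 4, 41, 6, 39, 8, 9, 36, 35, 12, 13, 32, 31, 16, 29, 18, 27, 26, 25, 24, 23, 24, 25, 26, 27, 18, 29, 16, 31, 32, 13, 12, 35, 36, 9, 8, 39, 6, 41, 4, 3, 2, 1.
The distinct values are {0, 1, 2, 3, 4, 6, 8, 9, 12, 13, 16, 18, 23, 24, 25, 26, 27, 29, 31, 32, 35, 36, 39, 41}; there are 24 of them.

24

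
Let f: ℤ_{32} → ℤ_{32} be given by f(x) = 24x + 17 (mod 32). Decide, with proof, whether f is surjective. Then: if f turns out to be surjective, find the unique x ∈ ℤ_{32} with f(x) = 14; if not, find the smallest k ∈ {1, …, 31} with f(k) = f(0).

4

By definition, surjectivity means every element of the codomain has a preimage under f.
Since gcd(24, 32) = 8, we have 24x ≡ 0 (mod 8) for all x, so f(x) ≡ 1 (mod 8).
But 0 ≢ 1 (mod 8), so 0 ∈ ℤ_{32} has no preimage. Therefore f is not surjective.
Since f is not surjective, we find the least positive k with f(k) = f(0): this means 24k ≡ 0 (mod 32), i.e. 32 ∣ 24k. Since gcd(24, 32) = 8, dividing through by 8 this holds exactly when 4 ∣ 3k, and as gcd(3, 4) = 1, exactly when 4 ∣ k.
The smallest positive such k is 4.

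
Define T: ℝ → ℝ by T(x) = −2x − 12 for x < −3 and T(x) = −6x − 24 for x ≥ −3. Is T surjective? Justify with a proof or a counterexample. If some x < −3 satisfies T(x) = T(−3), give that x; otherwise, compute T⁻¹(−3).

Both pieces are strictly decreasing (slopes −2 and −6), so each is injective on its own interval.
The left piece maps (−∞, −3) onto (−6, ∞); the right piece maps [−3, ∞) onto (−∞, −6].
These images together cover ℝ, so T is surjective.
Because the two images are disjoint, no x < −3 has T(x) = T(−3), so we compute T⁻¹(−3): −3 lies in (−6, ∞), so solve −2x − 12 = −3: x = (−3 + 12)/(−2) = −9/2.

-9/2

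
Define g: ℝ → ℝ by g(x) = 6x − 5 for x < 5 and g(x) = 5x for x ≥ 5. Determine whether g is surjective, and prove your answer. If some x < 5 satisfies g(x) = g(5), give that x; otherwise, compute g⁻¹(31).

Both pieces are strictly increasing (slopes 6 and 5), so each is injective on its own interval.
The left piece maps (−∞, 5) onto (−∞, 25); the right piece maps [5, ∞) onto [25, ∞).
These images together cover ℝ, so g is surjective.
Because the two images are disjoint, no x < 5 has g(x) = g(5), so we compute g⁻¹(31): 31 lies in [25, ∞), so solve 5x = 31: x = (31 − 0)/5 = 31/5.

31/5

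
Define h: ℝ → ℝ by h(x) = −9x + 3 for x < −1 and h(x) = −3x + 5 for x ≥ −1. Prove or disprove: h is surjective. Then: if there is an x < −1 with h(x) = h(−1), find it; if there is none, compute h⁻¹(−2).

7/3

Both pieces are strictly decreasing (slopes −9 and −3), so each is injective on its own interval.
The left piece maps (−∞, −1) onto (12, ∞); the right piece maps [−1, ∞) onto (−∞, 8].
The union (12, ∞) ∪ (−∞, 8] omits the interval between 12 and 8; in particular 12 has no preimage. So h is not surjective.
Because the two images are disjoint, no x < −1 has h(x) = h(−1), so we compute h⁻¹(−2): −2 lies in (−∞, 8], so solve −3x + 5 = −2: x = (−2 − 5)/(−3) = 7/3.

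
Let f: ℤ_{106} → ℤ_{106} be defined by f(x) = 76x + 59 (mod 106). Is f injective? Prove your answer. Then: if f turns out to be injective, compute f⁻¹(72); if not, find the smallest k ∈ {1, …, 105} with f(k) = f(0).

53

We have gcd(76, 106) = 2 > 1. Taking x_1 = 0 and x_2 = 53: f(0) = 59 and f(53) = 76·53 + 59 = 4087 ≡ 59 (mod 106).
So f(0) = f(53) while 0 ≠ 53, therefore f is not injective.
Since f is not injective, we find the least positive k with f(k) = f(0): this means 76k ≡ 0 (mod 106), i.e. 106 ∣ 76k. Since gcd(76, 106) = 2, dividing through by 2 this holds exactly when 53 ∣ 38k, and as gcd(38, 53) = 1, exactly when 53 ∣ k.
The smallest positive such k is 53.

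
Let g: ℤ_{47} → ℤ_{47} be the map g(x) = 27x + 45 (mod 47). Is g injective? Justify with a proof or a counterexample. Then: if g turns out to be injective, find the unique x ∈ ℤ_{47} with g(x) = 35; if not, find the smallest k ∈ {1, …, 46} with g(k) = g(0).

24

If g(a) = g(b), then 27a ≡ 27b (mod 47). Because gcd(27, 47) = 1, we may cancel 27 to get a ≡ b (mod 47).
So g is injective.
We now compute 27⁻¹ mod 47 explicitly. Euclid's algorithm: 47 = 1·27 + 20, 27 = 1·20 + 7, 20 = 2·7 + 6, 7 = 1·6 + 1; back-substituting gives 1 = 7·27 − 4·47, so 27⁻¹ ≡ 7 (mod 47).
Since g is injective, we find g⁻¹(35): we need 27x ≡ 35 − 45 ≡ 37 (mod 47). Using 27⁻¹ = 7: x ≡ 7·37 = 259 = 5·47 + 24, so x = 24.
Check: g(24) = 27·24 + 45 = 693 = 14·47 + 35 ≡ 35 (mod 47).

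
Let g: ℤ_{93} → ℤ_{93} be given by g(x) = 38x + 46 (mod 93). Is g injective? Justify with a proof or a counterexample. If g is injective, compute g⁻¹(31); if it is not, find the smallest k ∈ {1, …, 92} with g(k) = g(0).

51

If g(x_1) = g(x_2), then 38x_1 ≡ 38x_2 (mod 93). Because gcd(38, 93) = 1, we may cancel 38 to get x_1 ≡ x_2 (mod 93).
So g is injective.
We now compute 38⁻¹ mod 93 explicitly. Euclid's algorithm: 93 = 2·38 + 17, 38 = 2·17 + 4, 17 = 4·4 + 1; back-substituting gives 1 = 71·38 − 29·93, so 38⁻¹ ≡ 71 (mod 93).
Since g is injective, we find g⁻¹(31): we need 38x ≡ 31 − 46 ≡ 78 (mod 93). Using 38⁻¹ = 71: x ≡ 71·78 = 5538 = 59·93 + 51, so x = 51.
Check: g(51) = 38·51 + 46 = 1984 = 21·93 + 31 ≡ 31 (mod 93).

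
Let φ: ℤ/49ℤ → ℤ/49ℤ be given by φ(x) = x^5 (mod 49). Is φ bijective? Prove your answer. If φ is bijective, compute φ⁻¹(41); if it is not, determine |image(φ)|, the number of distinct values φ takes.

φ(0) = 0^5 = 0.
φ(7): Repeated squaring mod 49: 7^1 ≡ 7, 7^2 ≡ 7² = 49 ≡ 0, 7^4 ≡ 0² = 0. Since 5 = 4 + 1, 7^5 ≡ 0·7: 0·7 = 0. So 7^5 ≡ 0 (mod 49).
So φ(0) = φ(7) = 0 while 0 ≠ 7, so φ is not injective, hence not bijective.
Since φ is not bijective, we determine |image(φ)|. Computing x^5 mod 49 for each x (by repeated squaring, reducing mod 49 at every step), the values φ(0), φ(1), …, φ(48) are: 0, 1, 32, 47, 44, 38, 34, 0, 36, 4, 40, 37, 10, 20, 0, 22, 25, 33, 30, 31, 6, 0, 8, 46, 26, 23, 3, 41, 0, 43, 18, 19, 16, 24, 27, 0, 29, 39, 12, 9, 45, 13, 0, 15, 11, 5, 2, 17, 48.
The distinct values are {0, 1, 2, 3, 4, 5, 6, 8, 9, 10, 11, 12, 13, 15, 16, 17, 18, 19, 20, 22, 23, 24, 25, 26, 27, 29, 30, 31, 32, 33, 34, 36, 37, 38, 39, 40, 41, 43, 44, 45, 46, 47, 48}; there are 43 of them.

43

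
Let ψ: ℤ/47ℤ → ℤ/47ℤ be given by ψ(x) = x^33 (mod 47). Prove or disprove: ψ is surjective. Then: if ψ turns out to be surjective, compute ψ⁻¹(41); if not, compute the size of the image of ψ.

Since 47 is prime, the nonzero elements of ℤ/47ℤ form a cyclic group of order 46.
As gcd(33, 46) = 1, raising to the 33rd power is a bijection on this group: if a^33 ≡ b^33 then (ab^{−1})^33 = 1, and the only element of order dividing gcd(33, 46) = 1 is 1, so a = b.
With ψ(0) = 0 this makes ψ injective on all of ℤ/47ℤ, hence bijective (finite equal-size domain and codomain). In particular ψ is surjective.
Since ψ is surjective, we find the preimage of 41. The inverse of x ↦ x^33 on (ℤ/47ℤ)^× is x ↦ x^7, because 33·7 = 231 = 5·46 + 1 ≡ 1 (mod 46) and x^{46} = 1 for x ≠ 0 (Fermat). So ψ⁻¹(41) = 41^7 mod 47.
Repeated squaring mod 47: 41^1 ≡ 41, 41^2 ≡ 41² = 1681 ≡ 36, 41^4 ≡ 36² = 1296 ≡ 27. Since 7 = 4 + 2 + 1, 41^7 ≡ 27·36·41: 27·36 = 972 ≡ 32, then 32·41 = 1312 ≡ 43. So 41^7 ≡ 43 (mod 47).
Hence ψ⁻¹(41) = 43.

43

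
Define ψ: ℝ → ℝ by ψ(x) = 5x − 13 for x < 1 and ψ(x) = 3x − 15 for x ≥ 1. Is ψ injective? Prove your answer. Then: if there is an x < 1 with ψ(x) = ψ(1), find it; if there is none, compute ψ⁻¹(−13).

Both pieces are strictly increasing (slopes 5 and 3), so each is injective on its own interval.
The left piece maps (−∞, 1) onto (−∞, −8); the right piece maps [1, ∞) onto [−12, ∞).
These images overlap. In particular ψ(1) = −12 (right piece), and solving 5x − 13 = −12 on the left piece gives x = 1/5 < 1.
So ψ(1/5) = ψ(1) with 1/5 ≠ 1, and ψ is not injective. This x = 1/5 is the requested value below 1.

1/5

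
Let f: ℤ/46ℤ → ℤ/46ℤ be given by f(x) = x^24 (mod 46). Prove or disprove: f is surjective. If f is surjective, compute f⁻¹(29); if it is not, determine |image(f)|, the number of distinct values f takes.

f(22): Repeated squaring mod 46: 22^1 ≡ 22, 22^2 ≡ 22² = 484 ≡ 24, 22^4 ≡ 24² = 576 ≡ 24, 22^8 ≡ 24² = 576 ≡ 24, 22^16 ≡ 24² = 576 ≡ 24. Since 24 = 16 + 8, 22^24 ≡ 24·24: 24·24 = 576 ≡ 24. So 22^24 ≡ 24 (mod 46).
f(24): Repeated squaring mod 46: 24^1 ≡ 24, 24^2 ≡ 24² = 576 ≡ 24, 24^4 ≡ 24² = 576 ≡ 24, 24^8 ≡ 24² = 576 ≡ 24, 24^16 ≡ 24² = 576 ≡ 24. Since 24 = 16 + 8, 24^24 ≡ 24·24: 24·24 = 576 ≡ 24. So 24^24 ≡ 24 (mod 46).
So f(22) = f(24) = 24 while 22 ≠ 24, hence f is not injective.
A non-injective map from the 46-element set ℤ/46ℤ to itself takes at most 45 distinct values, so it cannot be surjective. Therefore f is not surjective.
Since f is not surjective, we determine |image(f)|. Computing x^24 mod 46 for each x (by repeated squaring, reducing mod 46 at every step), the values f(0), f(1), …, f(45) are: 0, 1, 4, 9, 16, 25, 36, 3, 18, 35, 8, 29, 6, 31, 12, 41, 26, 13, 2, 39, 32, 27, 24, 23, 24, 27, 32, 39, 2, 13, 26, 41, 12, 31, 6, 29, 8, 35, 18, 3, 36, 25, 16, 9, 4, 1.
The distinct values are {0, 1, 2, 3, 4, 6, 8, 9, 12, 13, 16, 18, 23, 24, 25, 26, 27, 29, 31, 32, 35, 36, 39, 41}; there are 24 of them.

24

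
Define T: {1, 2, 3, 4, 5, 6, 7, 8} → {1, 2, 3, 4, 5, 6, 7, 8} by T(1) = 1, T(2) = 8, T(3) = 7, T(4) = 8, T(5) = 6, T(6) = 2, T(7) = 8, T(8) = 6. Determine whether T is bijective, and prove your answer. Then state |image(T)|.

T(2) = 8 = T(4) with 2 ≠ 4, so T is not injective, hence not bijective.
The image of T is {1, 2, 6, 7, 8}, which has 5 elements.

5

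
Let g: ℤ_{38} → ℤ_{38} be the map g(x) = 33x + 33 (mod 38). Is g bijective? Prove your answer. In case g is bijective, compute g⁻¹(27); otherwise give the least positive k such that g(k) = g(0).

Suppose g(s) = g(t) in ℤ_{38}. Then 33s + 33 ≡ 33t + 33 (mod 38), hence 33(s − t) ≡ 0 (mod 38).
Since gcd(33, 38) = 1, 33 is invertible modulo 38, thus s − t ≡ 0 (mod 38), i.e. s = t.
We now compute 33⁻¹ mod 38 explicitly. Euclid's algorithm: 38 = 1·33 + 5, 33 = 6·5 + 3, 5 = 1·3 + 2, 3 = 1·2 + 1; back-substituting gives 1 = 15·33 − 13·38, so 33⁻¹ ≡ 15 (mod 38).
For any y ∈ ℤ_{38}, x = 15(y − 33) mod 38 satisfies g(x) = 33·15(y − 33) + 33 ≡ y (since 33·15 ≡ 1 mod 38). So every y has a preimage.
Therefore g is bijective.
Since g is bijective, we compute g⁻¹(27): solve 33x + 33 ≡ 27 (mod 38), i.e. 33x ≡ 32 (mod 38).
Multiplying by 33⁻¹ = 15 gives x ≡ 15·32 = 480 = 12·38 + 24 ≡ 24 (mod 38).
Check: g(24) = 33·24 + 33 = 825 = 21·38 + 27 ≡ 27 (mod 38).

24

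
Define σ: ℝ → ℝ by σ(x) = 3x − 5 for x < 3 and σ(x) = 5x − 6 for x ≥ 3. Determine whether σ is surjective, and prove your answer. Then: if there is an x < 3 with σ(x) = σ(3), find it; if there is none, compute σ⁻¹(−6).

Both pieces are strictly increasing (slopes 3 and 5), so each is injective on its own interval.
The left piece maps (−∞, 3) onto (−∞, 4); the right piece maps [3, ∞) onto [9, ∞).
The union (−∞, 4) ∪ [9, ∞) omits the interval between 4 and 9; in particular 4 has no preimage. So σ is not surjective.
Because the two images are disjoint, no x < 3 has σ(x) = σ(3), so we compute σ⁻¹(−6): −6 lies in (−∞, 4), so solve 3x − 5 = −6: x = (−6 + 5)/3 = −1/3.

-1/3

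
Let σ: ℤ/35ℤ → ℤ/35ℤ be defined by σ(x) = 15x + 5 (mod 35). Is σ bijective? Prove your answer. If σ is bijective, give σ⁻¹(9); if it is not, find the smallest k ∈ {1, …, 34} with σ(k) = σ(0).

We have gcd(15, 35) = 5 > 1. Taking x_1 = 0 and x_2 = 7: σ(0) = 5 and σ(7) = 15·7 + 5 = 110 ≡ 5 (mod 35).
So σ(0) = σ(7) while 0 ≠ 7, therefore σ is not injective, hence not bijective.
Since σ is not bijective, we find the least positive k with σ(k) = σ(0): this means 15k ≡ 0 (mod 35), i.e. 35 ∣ 15k. Since gcd(15, 35) = 5, dividing through by 5 this holds exactly when 7 ∣ 3k, and as gcd(3, 7) = 1, exactly when 7 ∣ k.
The smallest positive such k is 7.

7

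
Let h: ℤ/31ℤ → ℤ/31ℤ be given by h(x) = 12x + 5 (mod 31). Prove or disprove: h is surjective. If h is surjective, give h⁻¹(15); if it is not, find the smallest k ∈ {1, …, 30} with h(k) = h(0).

Since gcd(12, 31) = 1, 12 is invertible modulo 31. Euclid's algorithm: 31 = 2·12 + 7, 12 = 1·7 + 5, 7 = 1·5 + 2, 5 = 2·2 + 1; back-substituting gives 1 = 13·12 − 5·31, so 12⁻¹ ≡ 13 (mod 31).
For any y ∈ ℤ/31ℤ, x = 13(y − 5) mod 31 satisfies h(x) = 12·13(y − 5) + 5 ≡ y (since 12·13 ≡ 1 mod 31). So every y has a preimage.
So h is surjective.
Since h is surjective, we compute h⁻¹(15): solve 12x + 5 ≡ 15 (mod 31), i.e. 12x ≡ 10 (mod 31).
Multiplying by 12⁻¹ = 13 gives x ≡ 13·10 = 130 = 4·31 + 6 ≡ 6 (mod 31).
Check: h(6) = 12·6 + 5 = 77 = 2·31 + 15 ≡ 15 (mod 31).

6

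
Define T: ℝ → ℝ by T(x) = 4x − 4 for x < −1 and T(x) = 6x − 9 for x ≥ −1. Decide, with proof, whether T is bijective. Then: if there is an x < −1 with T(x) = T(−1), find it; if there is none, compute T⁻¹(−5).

-11/4

Both pieces are strictly increasing (slopes 4 and 6), so each is injective on its own interval.
The left piece maps (−∞, −1) onto (−∞, −8); the right piece maps [−1, ∞) onto [−15, ∞).
These images overlap. In particular T(−1) = −15 (right piece), and solving 4x − 4 = −15 on the left piece gives x = −11/4 < −1.
So T(−11/4) = T(−1) with −11/4 ≠ −1, and T is not injective, hence not bijective. This x = −11/4 is the requested value below −1.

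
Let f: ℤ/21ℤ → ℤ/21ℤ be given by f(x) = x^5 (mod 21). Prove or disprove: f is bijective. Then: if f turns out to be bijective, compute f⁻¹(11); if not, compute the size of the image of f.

2

Computing x^5 mod 21 for each x (by repeated squaring, reducing mod 21 at every step), the values f(0), f(1), …, f(20) are: 0, 1, 11, 12, 16, 17, 6, 7, 8, 18, 19, 2, 3, 13, 14, 15, 4, 5, 9, 10, 20.
Every element of ℤ/21ℤ appears exactly once in this list, so f is a bijection, and in particular bijective.
Since f is bijective, we read off the preimage of 11 from the same table: f(2) = 11, so f⁻¹(11) = 2.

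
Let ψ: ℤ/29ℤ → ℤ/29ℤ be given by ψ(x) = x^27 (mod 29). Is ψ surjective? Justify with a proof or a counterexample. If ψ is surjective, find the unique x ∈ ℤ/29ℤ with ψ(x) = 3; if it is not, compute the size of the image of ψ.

10

Since 29 is prime, the nonzero elements of ℤ/29ℤ form a cyclic group of order 28.
As gcd(27, 28) = 1, raising to the 27th power is a bijection on this group: if x_1^27 ≡ x_2^27 then (x_1x_2^{−1})^27 = 1, and the only element of order dividing gcd(27, 28) = 1 is 1, so x_1 = x_2.
With ψ(0) = 0 this makes ψ injective on all of ℤ/29ℤ, hence bijective (finite equal-size domain and codomain). In particular ψ is surjective.
Since ψ is surjective, we find the preimage of 3. The inverse of x ↦ x^27 on (ℤ/29ℤ)^× is x ↦ x^27, because 27·27 = 729 = 26·28 + 1 ≡ 1 (mod 28) and x^{28} = 1 for x ≠ 0 (Fermat). So ψ⁻¹(3) = 3^27 mod 29.
Repeated squaring mod 29: 3^1 ≡ 3, 3^2 ≡ 3² = 9, 3^4 ≡ 9² = 81 ≡ 23, 3^8 ≡ 23² = 529 ≡ 7, 3^16 ≡ 7² = 49 ≡ 20. Since 27 = 16 + 8 + 2 + 1, 3^27 ≡ 20·7·9·3: 20·7 = 140 ≡ 24, then 24·9 = 216 ≡ 13, then 13·3 = 39 ≡ 10. So 3^27 ≡ 10 (mod 29).
Hence ψ⁻¹(3) = 10.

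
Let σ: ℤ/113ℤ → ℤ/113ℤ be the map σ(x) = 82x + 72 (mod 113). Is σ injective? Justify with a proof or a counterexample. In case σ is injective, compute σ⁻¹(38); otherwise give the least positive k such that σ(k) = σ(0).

Suppose σ(a) = σ(b) in ℤ/113ℤ. Then 82a + 72 ≡ 82b + 72 (mod 113), hence 82(a − b) ≡ 0 (mod 113).
Since gcd(82, 113) = 1, 82 is invertible modulo 113, therefore a − b ≡ 0 (mod 113), i.e. a = b.
Therefore σ is injective.
We now compute 82⁻¹ mod 113 explicitly. Euclid's algorithm: 113 = 1·82 + 31, 82 = 2·31 + 20, 31 = 1·20 + 11, 20 = 1·11 + 9, 11 = 1·9 + 2, 9 = 4·2 + 1; back-substituting gives 1 = 51·82 − 37·113, so 82⁻¹ ≡ 51 (mod 113).
Since σ is injective, we compute σ⁻¹(38): solve 82x + 72 ≡ 38 (mod 113), i.e. 82x ≡ 79 (mod 113).
Multiplying by 82⁻¹ = 51 gives x ≡ 51·79 = 4029 = 35·113 + 74 ≡ 74 (mod 113).
Check: σ(74) = 82·74 + 72 = 6140 = 54·113 + 38 ≡ 38 (mod 113).

74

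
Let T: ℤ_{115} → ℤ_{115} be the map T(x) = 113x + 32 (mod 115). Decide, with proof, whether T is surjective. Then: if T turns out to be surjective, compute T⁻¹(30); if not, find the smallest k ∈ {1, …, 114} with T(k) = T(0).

Since gcd(113, 115) = 1, 113 is invertible modulo 115. Euclid's algorithm: 115 = 1·113 + 2, 113 = 56·2 + 1; back-substituting gives 1 = 57·113 − 56·115, so 113⁻¹ ≡ 57 (mod 115).
Then y ↦ 57(y − 32) is a two-sided inverse to T, so every y ∈ ℤ_{115} has a preimage.
Hence T is surjective.
Since T is surjective, we find T⁻¹(30): we need 113x ≡ 30 − 32 ≡ 113 (mod 115). Using 113⁻¹ = 57: x ≡ 57·113 = 6441 = 56·115 + 1, so x = 1.
Check: T(1) = 113·1 + 32 = 145 = 1·115 + 30 ≡ 30 (mod 115).

1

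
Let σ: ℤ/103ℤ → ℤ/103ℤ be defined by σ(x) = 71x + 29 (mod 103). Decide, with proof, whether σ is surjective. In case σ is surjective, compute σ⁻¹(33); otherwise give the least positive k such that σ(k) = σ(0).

Since gcd(71, 103) = 1, 71 is invertible modulo 103. Euclid's algorithm: 103 = 1·71 + 32, 71 = 2·32 + 7, 32 = 4·7 + 4, 7 = 1·4 + 3, 4 = 1·3 + 1; back-substituting gives 1 = 74·71 − 51·103, so 71⁻¹ ≡ 74 (mod 103).
Then y ↦ 74(y − 29) is a two-sided inverse to σ, so every y ∈ ℤ/103ℤ has a preimage.
So σ is surjective.
Since σ is surjective, we find σ⁻¹(33): we need 71x ≡ 33 − 29 ≡ 4 (mod 103). Using 71⁻¹ = 74: x ≡ 74·4 = 296 = 2·103 + 90, so x = 90.
Check: σ(90) = 71·90 + 29 = 6419 = 62·103 + 33 ≡ 33 (mod 103).

90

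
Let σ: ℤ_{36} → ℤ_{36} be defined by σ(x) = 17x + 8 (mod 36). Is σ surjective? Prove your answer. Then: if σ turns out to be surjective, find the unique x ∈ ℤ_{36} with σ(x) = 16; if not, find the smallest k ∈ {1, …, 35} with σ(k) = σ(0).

28

Recall: surjectivity means every element of the codomain has a preimage under σ.
Since gcd(17, 36) = 1, 17 is invertible modulo 36. Euclid's algorithm: 36 = 2·17 + 2, 17 = 8·2 + 1; back-substituting gives 1 = 17·17 − 8·36, so 17⁻¹ ≡ 17 (mod 36).
Then y ↦ 17(y − 8) is a two-sided inverse to σ, so every y ∈ ℤ_{36} has a preimage.
Hence σ is surjective.
Since σ is surjective, we compute σ⁻¹(16): solve 17x + 8 ≡ 16 (mod 36), i.e. 17x ≡ 8 (mod 36).
Multiplying by 17⁻¹ = 17 gives x ≡ 17·8 = 136 = 3·36 + 28 ≡ 28 (mod 36).
Check: σ(28) = 17·28 + 8 = 484 = 13·36 + 16 ≡ 16 (mod 36).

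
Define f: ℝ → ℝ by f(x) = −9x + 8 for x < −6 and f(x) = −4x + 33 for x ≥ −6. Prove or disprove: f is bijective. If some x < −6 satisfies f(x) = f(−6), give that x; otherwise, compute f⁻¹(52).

-19/4

Both pieces are strictly decreasing (slopes −9 and −4), so each is injective on its own interval.
The left piece maps (−∞, −6) onto (62, ∞); the right piece maps [−6, ∞) onto (−∞, 57].
The images leave a gap (62 has no preimage), so f is not surjective, hence not bijective.
Because the two images are disjoint, no x < −6 has f(x) = f(−6), so we compute f⁻¹(52): 52 lies in (−∞, 57], so solve −4x + 33 = 52: x = (52 − 33)/(−4) = −19/4.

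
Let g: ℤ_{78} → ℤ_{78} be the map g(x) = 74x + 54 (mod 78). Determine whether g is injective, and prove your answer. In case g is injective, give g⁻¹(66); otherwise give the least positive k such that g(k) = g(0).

We have gcd(74, 78) = 2 > 1. Taking x_1 = 0 and x_2 = 39: g(0) = 54 and g(39) = 74·39 + 54 = 2940 ≡ 54 (mod 78).
So g(0) = g(39) while 0 ≠ 39, so g is not injective.
Since g is not injective, we find the least positive k with g(k) = g(0): this means 74k ≡ 0 (mod 78), i.e. 78 ∣ 74k. Since gcd(74, 78) = 2, dividing through by 2 this holds exactly when 39 ∣ 37k, and as gcd(37, 39) = 1, exactly when 39 ∣ k.
The smallest positive such k is 39.

39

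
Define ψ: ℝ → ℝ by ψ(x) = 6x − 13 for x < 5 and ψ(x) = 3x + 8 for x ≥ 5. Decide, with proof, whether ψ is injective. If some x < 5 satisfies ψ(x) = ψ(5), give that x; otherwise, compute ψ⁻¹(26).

6

Both pieces are strictly increasing (slopes 6 and 3), so each is injective on its own interval.
The left piece maps (−∞, 5) onto (−∞, 17); the right piece maps [5, ∞) onto [23, ∞).
These images are disjoint, so no value is attained by both pieces. Therefore ψ is injective.
Because the two images are disjoint, no x < 5 has ψ(x) = ψ(5), so we compute ψ⁻¹(26): 26 lies in [23, ∞), so solve 3x + 8 = 26: x = (26 − 8)/3 = 6.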